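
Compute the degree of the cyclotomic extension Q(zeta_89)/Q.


The degree equals Euler's totient phi(89).
89 = 89
phi(89) = 88

88


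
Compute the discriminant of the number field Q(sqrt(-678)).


For K = Q(sqrt(d)) with d squarefree: disc(K) = d if d = 1 mod 4, and disc(K) = 4d if d = 2 or 3 mod 4.
Here d = -678, and d mod 4 = 2.
d = 2 mod 4, not 1 (O_K = Z[sqrt(d)]), so disc(K) = 4d = 4 * (-678) = -2712

-2712


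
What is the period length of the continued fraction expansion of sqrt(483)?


Run the CF algorithm for sqrt(483).
a_0 = floor(sqrt(483)) = 21; set m_0=0, q_0=1.
Recurrence: m' = q*a - m,  q' = (d - m'^2)/q,  a' = floor((a_0 + m')/q').
  step 1: m=21, q=42, a=1
  step 2: m=21, q=1, a=42
a_2 = 2*a_0 = 42, so the period closes here.
sqrt(483) = [21; 1, 42]
Period length = 2

2


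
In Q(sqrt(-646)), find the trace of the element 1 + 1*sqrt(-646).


Tr(a + b*sqrt(d)) = (a + b*sqrt(d)) + (a - b*sqrt(d)) = 2a
= 2 * (1)
= 2

2


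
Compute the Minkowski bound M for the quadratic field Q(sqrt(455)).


d = 455, d mod 4 = 3, so disc(K) = 4d = 1820; |disc(K)| = 1820
Real quadratic field, so n = 2, s = r2 = 0, r1 = 2
M = (n!/n^n) * (4/pi)^s * sqrt(|disc(K)|) = (2!/2^2) * (4/pi)^0 * sqrt(1820)
= 0.5 * 1.000000 * 42.661458
= 21.3307

21.3307


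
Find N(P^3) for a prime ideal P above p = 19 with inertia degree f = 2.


N(P^a) = p^(a*f)
= 19^(3*2)
= 19^6
= 47045881

47045881


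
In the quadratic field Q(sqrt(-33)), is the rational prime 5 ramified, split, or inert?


K = Q(sqrt(-33)). Since d mod 4 = 3, disc(K) = -132.
Check p | disc: -132 mod 5 = 3.
p does not divide disc. Compute Legendre symbol (d/p):
2^((5-1)/2) mod 5 = -1
(d/p) = -1, so p is inert: (p) stays prime with e=1, f=2, g=1.
Therefore p is inert.

inert


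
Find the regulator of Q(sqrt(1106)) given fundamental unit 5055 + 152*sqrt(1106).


epsilon = 5055 + 152*sqrt(1106)
= 10109.9999
R = ln(10109.9999)
= 9.2213

9.2213


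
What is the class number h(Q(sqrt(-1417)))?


K = Q(sqrt(-1417)). d mod 4 = 3, so D = disc(K) = 4d = -5668
h(K) equals the number of primitive reduced positive-definite forms (a, b, c) = a*x^2 + b*x*y + c*y^2 with b^2 - 4ac = D,
where reduced means |b| <= a <= c, with b >= 0 whenever |b| = a or a = c, and primitive means gcd(a, b, c) = 1.
Reduced forces 3a^2 <= |D| = 5668, so 1 <= a <= 43; b must have the parity of D, and c = (b^2 - D)/(4a) must be an integer >= a.
Enumerate a = 1..43, b in [-a, a]:
  a=1: (1, 0, 1417)  [1]
  a=2: (2, 2, 709)  [1]
  a=3..6: none
  a=7: (7, -4, 203), (7, 4, 203)  [2]
  a=8..12: none
  a=13: (13, 0, 109)  [1]
  a=14: (14, -10, 103), (14, 10, 103)  [2]
  a=15..22: none
  a=23: (23, -6, 62), (23, 6, 62)  [2]
  a=24..25: none
  a=26: (26, 26, 61)  [1]
  a=27..28: none
  a=29: (29, -4, 49), (29, 4, 49)  [2]
  a=30: none
  a=31: (31, -6, 46), (31, 6, 46)  [2]
  a=32..36: none
  a=37: (37, -20, 41), (37, 20, 41)  [2]
  a=38..43: none
Total reduced forms: 1 + 1 + 2 + 1 + 2 + 2 + 1 + 2 + 2 + 2 = 16
h = 16

16


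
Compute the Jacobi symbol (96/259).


Compute (96/259) via quadratic reciprocity:
  pull out 2: (2/259) = -1  (since 259 mod 8 = 3)
  pull out 2: (2/259) = -1  (since 259 mod 8 = 3)
  pull out 2: (2/259) = -1  (since 259 mod 8 = 3)
  pull out 2: (2/259) = -1  (since 259 mod 8 = 3)
  pull out 2: (2/259) = -1  (since 259 mod 8 = 3)
  reciprocity: (3/259) -> -(259/3)
  reduce: (1/3)
  (1/3) = 1
Product of signs = 1

1


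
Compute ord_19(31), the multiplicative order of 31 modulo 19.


We want ord_19(31), the smallest k >= 1 with 31^k = 1 mod 19.
n = 19 = 19, phi(19) = 18; the order divides phi(n).
Divisors of 18: 1, 2, 3, 6, 9, 18
Repeated squaring mod 19: 31^1 = 12, 31^2 = 11, 31^4 = 7, 31^8 = 11, 31^16 = 7
Test divisors in increasing order:
  k=1: 31^1 = 12 mod 19
  k=2: 31^2 = 11 mod 19
  k=3: 31^3 = 11 * 12 = 18 mod 19
  k=6: 31^6 = 7 * 11 = 1 mod 19  <- first divisor giving 1
Order = 6

6


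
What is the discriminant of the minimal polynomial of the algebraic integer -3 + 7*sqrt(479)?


The element -3 + 7*sqrt(479) has minimal polynomial:
x^2 + 6*x - 23462
Discriminant = (6)^2 - 4*(-23462)
= 36 + 93848
= 93884

93884


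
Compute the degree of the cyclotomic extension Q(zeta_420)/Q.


The degree equals Euler's totient phi(420).
420 = 2^2 * 3 * 5 * 7
phi(420) = 96

96


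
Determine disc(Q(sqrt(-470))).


For K = Q(sqrt(d)) with d squarefree: disc(K) = d if d = 1 mod 4, and disc(K) = 4d if d = 2 or 3 mod 4.
Here d = -470, and d mod 4 = 2.
d = 2 mod 4, not 1 (O_K = Z[sqrt(d)]), so disc(K) = 4d = 4 * (-470) = -1880

-1880


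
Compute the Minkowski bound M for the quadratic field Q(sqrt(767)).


d = 767, d mod 4 = 3, so disc(K) = 4d = 3068; |disc(K)| = 3068
Real quadratic field, so n = 2, s = r2 = 0, r1 = 2
M = (n!/n^n) * (4/pi)^s * sqrt(|disc(K)|) = (2!/2^2) * (4/pi)^0 * sqrt(3068)
= 0.5 * 1.000000 * 55.389530
= 27.6948

27.6948


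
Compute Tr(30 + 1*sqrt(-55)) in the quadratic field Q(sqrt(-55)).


Tr(a + b*sqrt(d)) = (a + b*sqrt(d)) + (a - b*sqrt(d)) = 2a
= 2 * (30)
= 60

60


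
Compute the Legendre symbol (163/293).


p = 293 is prime, so compute (163/293) with the reciprocity algorithm (Jacobi-symbol steps: pull out 2s via (2/n), flip via reciprocity, reduce):
  reciprocity: (163/293) -> +(293/163)
  reduce: (130/163)
  pull out 2: (2/163) = -1  (since 163 mod 8 = 3)
  reciprocity: (65/163) -> +(163/65)
  reduce: (33/65)
  reciprocity: (33/65) -> +(65/33)
  reduce: (32/33)
  pull out 2: (2/33) = +1  (since 33 mod 8 = 1)
  pull out 2: (2/33) = +1  (since 33 mod 8 = 1)
  pull out 2: (2/33) = +1  (since 33 mod 8 = 1)
  pull out 2: (2/33) = +1  (since 33 mod 8 = 1)
  pull out 2: (2/33) = +1  (since 33 mod 8 = 1)
  (1/33) = 1
Product of signs = -1
(163/293) = -1

-1


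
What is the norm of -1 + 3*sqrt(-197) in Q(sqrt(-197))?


N(a + b*sqrt(d)) = a^2 - d*b^2
= (-1)^2 - (-197)*(3)^2
= 1 + 1773
= 1774

1774


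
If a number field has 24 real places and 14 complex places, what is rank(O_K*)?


By Dirichlet's unit theorem:
rank = r1 + r2 - 1
= 24 + 14 - 1
= 37

37


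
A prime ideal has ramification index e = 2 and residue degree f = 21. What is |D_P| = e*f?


|D_P| = e * f
= 2 * 21
= 42

42


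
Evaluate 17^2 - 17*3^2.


x^2 - d*y^2
= 17^2 - 17*3^2
= 289 - 153
= 136

136


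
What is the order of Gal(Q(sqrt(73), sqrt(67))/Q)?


The 2 square roots of distinct primes are multiplicatively independent over Q,
so [K:Q] = 2^2 and Gal(K/Q) is isomorphic to (Z/2Z)^2.
|Gal| = 2^2 = 4

4


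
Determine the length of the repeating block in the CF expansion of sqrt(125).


Run the CF algorithm for sqrt(125).
a_0 = floor(sqrt(125)) = 11; set m_0=0, q_0=1.
Recurrence: m' = q*a - m,  q' = (d - m'^2)/q,  a' = floor((a_0 + m')/q').
  step 1: m=11, q=4, a=5
  step 2: m=9, q=11, a=1
  step 3: m=2, q=11, a=1
  step 4: m=9, q=4, a=5
  step 5: m=11, q=1, a=22
a_5 = 2*a_0 = 22, so the period closes here.
sqrt(125) = [11; 5, 1, 1, 5, 22]
Period length = 5

5


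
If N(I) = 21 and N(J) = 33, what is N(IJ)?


N(IJ) = N(I) * N(J)
= 21 * 33
= 693

693


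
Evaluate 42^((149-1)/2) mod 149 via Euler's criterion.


p = 149 is prime and the exponent is (p-1)/2 = 74, so by Euler's criterion 42^74 = (42/149) = +1 or -1 mod 149.
Compute by square-and-multiply:
  74 = 64 + 8 + 2 (binary 1001010)
  Repeated squaring mod 149: 42^1 = 42, 42^2 = 125, 42^4 = 129, 42^8 = 102, 42^16 = 123, 42^32 = 80, 42^64 = 142
  42^74 = 42^64 * 42^8 * 42^2 = 142 * 102 * 125 mod 149
    142 * 102 = 14484 = 31 mod 149
    31 * 125 = 3875 = 1 mod 149
  42^74 = 1 mod 149
Result 1: 42 is a quadratic residue mod 149.
42^74 mod 149 = 1

1


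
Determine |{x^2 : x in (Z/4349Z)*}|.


For prime p, the number of non-zero quadratic residues is (p-1)/2.
= (4349-1)/2
= 2174

2174


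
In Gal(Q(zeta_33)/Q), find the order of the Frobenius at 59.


The Frobenius at p in Gal(Q(zeta_n)/Q) = (Z/nZ)* is the class of p, so its order is ord_33(59), the smallest k >= 1 with 59^k = 1 mod 33.
n = 33 = 3 * 11, phi(33) = 20; the order divides phi(n).
Divisors of 20: 1, 2, 4, 5, 10, 20
Repeated squaring mod 33: 59^1 = 26, 59^2 = 16, 59^4 = 25, 59^8 = 31, 59^16 = 4
Test divisors in increasing order:
  k=1: 59^1 = 26 mod 33
  k=2: 59^2 = 16 mod 33
  k=4: 59^4 = 25 mod 33
  k=5: 59^5 = 25 * 26 = 23 mod 33
  k=10: 59^10 = 31 * 16 = 1 mod 33  <- first divisor giving 1
Order = 10

10


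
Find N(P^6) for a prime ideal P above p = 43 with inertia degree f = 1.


N(P^a) = p^(a*f)
= 43^(6*1)
= 43^6
= 6321363049

6321363049


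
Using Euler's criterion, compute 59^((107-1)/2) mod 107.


p = 107 is prime and the exponent is (p-1)/2 = 53, so by Euler's criterion 59^53 = (59/107) = +1 or -1 mod 107.
Compute by square-and-multiply:
  53 = 32 + 16 + 4 + 1 (binary 110101)
  Repeated squaring mod 107: 59^1 = 59, 59^2 = 57, 59^4 = 39, 59^8 = 23, 59^16 = 101, 59^32 = 36
  59^53 = 59^32 * 59^16 * 59^4 * 59^1 = 36 * 101 * 39 * 59 mod 107
    36 * 101 = 3636 = 105 mod 107
    105 * 39 = 4095 = 29 mod 107
    29 * 59 = 1711 = 106 mod 107
  59^53 = 106 mod 107
Result 106 = p - 1 = -1 mod 107: 59 is a quadratic non-residue mod 107. As a residue in [0, p-1] the value is 106.
59^53 mod 107 = 106

106


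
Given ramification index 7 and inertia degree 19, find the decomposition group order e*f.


|D_P| = e * f
= 7 * 19
= 133

133


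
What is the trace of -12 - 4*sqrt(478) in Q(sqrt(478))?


Tr(a + b*sqrt(d)) = (a + b*sqrt(d)) + (a - b*sqrt(d)) = 2a
= 2 * (-12)
= -24

-24


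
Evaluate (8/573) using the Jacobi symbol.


Compute (8/573) via quadratic reciprocity:
  pull out 2: (2/573) = -1  (since 573 mod 8 = 5)
  pull out 2: (2/573) = -1  (since 573 mod 8 = 5)
  pull out 2: (2/573) = -1  (since 573 mod 8 = 5)
  (1/573) = 1
Product of signs = -1

-1


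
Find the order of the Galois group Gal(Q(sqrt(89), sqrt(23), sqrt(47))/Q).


The 3 square roots of distinct primes are multiplicatively independent over Q,
so [K:Q] = 2^3 and Gal(K/Q) is isomorphic to (Z/2Z)^3.
|Gal| = 2^3 = 8

8


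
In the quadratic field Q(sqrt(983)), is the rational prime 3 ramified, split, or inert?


K = Q(sqrt(983)). Since d mod 4 = 3, disc(K) = 3932.
Check p | disc: 3932 mod 3 = 2.
p does not divide disc. Compute Legendre symbol (d/p):
2^((3-1)/2) mod 3 = -1
(d/p) = -1, so p is inert: (p) stays prime with e=1, f=2, g=1.
Therefore p is inert.

inert


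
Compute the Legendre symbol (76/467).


p = 467 is prime, so compute (76/467) with the reciprocity algorithm (Jacobi-symbol steps: pull out 2s via (2/n), flip via reciprocity, reduce):
  pull out 2: (2/467) = -1  (since 467 mod 8 = 3)
  pull out 2: (2/467) = -1  (since 467 mod 8 = 3)
  reciprocity: (19/467) -> -(467/19)
  reduce: (11/19)
  reciprocity: (11/19) -> -(19/11)
  reduce: (8/11)
  pull out 2: (2/11) = -1  (since 11 mod 8 = 3)
  pull out 2: (2/11) = -1  (since 11 mod 8 = 3)
  pull out 2: (2/11) = -1  (since 11 mod 8 = 3)
  (1/11) = 1
Product of signs = -1
(76/467) = -1

-1


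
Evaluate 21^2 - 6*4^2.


x^2 - d*y^2
= 21^2 - 6*4^2
= 441 - 96
= 345

345


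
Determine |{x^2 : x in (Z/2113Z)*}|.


For prime p, the number of non-zero quadratic residues is (p-1)/2.
= (2113-1)/2
= 1056

1056


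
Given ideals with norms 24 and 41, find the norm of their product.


N(IJ) = N(I) * N(J)
= 24 * 41
= 984

984


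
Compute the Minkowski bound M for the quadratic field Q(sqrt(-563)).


d = -563, d mod 4 = 1, so disc(K) = d = -563; |disc(K)| = 563
Imaginary quadratic field, so n = 2, s = r2 = 1, r1 = 0
M = (n!/n^n) * (4/pi)^s * sqrt(|disc(K)|) = (2!/2^2) * (4/pi)^1 * sqrt(563)
= 0.5 * 1.273240 * 23.727621
= 15.1055

15.1055


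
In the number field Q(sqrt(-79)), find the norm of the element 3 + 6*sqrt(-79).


N(a + b*sqrt(d)) = a^2 - d*b^2
= (3)^2 - (-79)*(6)^2
= 9 + 2844
= 2853

2853


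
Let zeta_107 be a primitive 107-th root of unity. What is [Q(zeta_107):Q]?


The degree equals Euler's totient phi(107).
107 = 107
phi(107) = 106

106


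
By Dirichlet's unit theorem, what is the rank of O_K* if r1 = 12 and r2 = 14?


By Dirichlet's unit theorem:
rank = r1 + r2 - 1
= 12 + 14 - 1
= 25

25


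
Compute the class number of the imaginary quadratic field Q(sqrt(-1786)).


K = Q(sqrt(-1786)). d mod 4 = 2, so D = disc(K) = 4d = -7144
h(K) equals the number of primitive reduced positive-definite forms (a, b, c) = a*x^2 + b*x*y + c*y^2 with b^2 - 4ac = D,
where reduced means |b| <= a <= c, with b >= 0 whenever |b| = a or a = c, and primitive means gcd(a, b, c) = 1.
Reduced forces 3a^2 <= |D| = 7144, so 1 <= a <= 48; b must have the parity of D, and c = (b^2 - D)/(4a) must be an integer >= a.
Enumerate a = 1..48, b in [-a, a]:
  a=1: (1, 0, 1786)  [1]
  a=2: (2, 0, 893)  [1]
  a=3..4: none
  a=5: (5, -4, 358), (5, 4, 358)  [2]
  a=6..9: none
  a=10: (10, -4, 179), (10, 4, 179)  [2]
  a=11..16: none
  a=17: (17, -8, 106), (17, 8, 106)  [2]
  a=18: none
  a=19: (19, 0, 94)  [1]
  a=20..22: none
  a=23: (23, -20, 82), (23, 20, 82)  [2]
  a=24: none
  a=25: (25, -16, 74), (25, 16, 74)  [2]
  a=26..33: none
  a=34: (34, -8, 53), (34, 8, 53)  [2]
  a=35..36: none
  a=37: (37, -16, 50), (37, 16, 50)  [2]
  a=38: (38, 0, 47)  [1]
  a=39..40: none
  a=41: (41, -20, 46), (41, 20, 46)  [2]
  a=42..48: none
Total reduced forms: 1 + 1 + 2 + 2 + 2 + 1 + 2 + 2 + 2 + 2 + 1 + 2 = 20
h = 20

20


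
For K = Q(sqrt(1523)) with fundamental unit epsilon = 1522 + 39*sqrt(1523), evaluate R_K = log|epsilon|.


epsilon = 1522 + 39*sqrt(1523)
= 3043.9997
R = ln(3043.9997)
= 8.0209

8.0209


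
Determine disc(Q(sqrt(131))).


For K = Q(sqrt(d)) with d squarefree: disc(K) = d if d = 1 mod 4, and disc(K) = 4d if d = 2 or 3 mod 4.
Here d = 131, and d mod 4 = 3.
d = 3 mod 4, not 1 (O_K = Z[sqrt(d)]), so disc(K) = 4d = 4 * (131) = 524

524


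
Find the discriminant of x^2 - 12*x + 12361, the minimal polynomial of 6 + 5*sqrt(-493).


The element 6 + 5*sqrt(-493) has minimal polynomial:
x^2 - 12*x + 12361
Discriminant = (-12)^2 - 4*(12361)
= 144 - 49444
= -49300

-49300


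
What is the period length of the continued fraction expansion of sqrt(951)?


Run the CF algorithm for sqrt(951).
a_0 = floor(sqrt(951)) = 30; set m_0=0, q_0=1.
Recurrence: m' = q*a - m,  q' = (d - m'^2)/q,  a' = floor((a_0 + m')/q').
  step 1: m=30, q=51, a=1
  step 2: m=21, q=10, a=5
  step 3: m=29, q=11, a=5
  step 4: m=26, q=25, a=2
  step 5: m=24, q=15, a=3
  step 6: m=21, q=34, a=1
  step 7: m=13, q=23, a=1
  step 8: m=10, q=37, a=1
  step 9: m=27, q=6, a=9
  step 10: m=27, q=37, a=1
  step 11: m=10, q=23, a=1
  step 12: m=13, q=34, a=1
  step 13: m=21, q=15, a=3
  step 14: m=24, q=25, a=2
  step 15: m=26, q=11, a=5
  step 16: m=29, q=10, a=5
  step 17: m=21, q=51, a=1
  step 18: m=30, q=1, a=60
a_18 = 2*a_0 = 60, so the period closes here.
sqrt(951) = [30; 1, 5, 5, 2, 3, 1, 1, 1, 9, 1, 1, 1, 3, 2, 5, 5, 1, 60]
Period length = 18

18


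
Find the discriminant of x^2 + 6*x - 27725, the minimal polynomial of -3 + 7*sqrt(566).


The element -3 + 7*sqrt(566) has minimal polynomial:
x^2 + 6*x - 27725
Discriminant = (6)^2 - 4*(-27725)
= 36 + 110900
= 110936

110936


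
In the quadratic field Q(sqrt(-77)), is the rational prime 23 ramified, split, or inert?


K = Q(sqrt(-77)). Since d mod 4 = 3, disc(K) = -308.
Check p | disc: -308 mod 23 = 14.
p does not divide disc. Compute Legendre symbol (d/p):
15^((23-1)/2) mod 23 = -1
(d/p) = -1, so p is inert: (p) stays prime with e=1, f=2, g=1.
Therefore p is inert.

inert


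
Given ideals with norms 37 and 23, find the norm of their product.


N(IJ) = N(I) * N(J)
= 37 * 23
= 851

851


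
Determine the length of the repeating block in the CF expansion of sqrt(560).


Run the CF algorithm for sqrt(560).
a_0 = floor(sqrt(560)) = 23; set m_0=0, q_0=1.
Recurrence: m' = q*a - m,  q' = (d - m'^2)/q,  a' = floor((a_0 + m')/q').
  step 1: m=23, q=31, a=1
  step 2: m=8, q=16, a=1
  step 3: m=8, q=31, a=1
  step 4: m=23, q=1, a=46
a_4 = 2*a_0 = 46, so the period closes here.
sqrt(560) = [23; 1, 1, 1, 46]
Period length = 4

4


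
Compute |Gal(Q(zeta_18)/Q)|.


|Gal(Q(zeta_18)/Q)| = phi(18)
= 6

6


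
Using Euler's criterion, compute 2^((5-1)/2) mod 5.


p = 5 is prime and the exponent is (p-1)/2 = 2, so by Euler's criterion 2^2 = (2/5) = +1 or -1 mod 5.
Compute by square-and-multiply:
  2 = 2 (binary 10)
  Repeated squaring mod 5: 2^1 = 2, 2^2 = 4
  2^2 = 4 mod 5
Result 4 = p - 1 = -1 mod 5: 2 is a quadratic non-residue mod 5. As a residue in [0, p-1] the value is 4.
2^2 mod 5 = 4

4


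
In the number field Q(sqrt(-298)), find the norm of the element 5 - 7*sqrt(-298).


N(a + b*sqrt(d)) = a^2 - d*b^2
= (5)^2 - (-298)*(-7)^2
= 25 + 14602
= 14627

14627


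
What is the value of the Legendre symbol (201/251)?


p = 251 is prime, so compute (201/251) with the reciprocity algorithm (Jacobi-symbol steps: pull out 2s via (2/n), flip via reciprocity, reduce):
  reciprocity: (201/251) -> +(251/201)
  reduce: (50/201)
  pull out 2: (2/201) = +1  (since 201 mod 8 = 1)
  reciprocity: (25/201) -> +(201/25)
  reduce: (1/25)
  (1/25) = 1
Product of signs = 1
(201/251) = 1

1


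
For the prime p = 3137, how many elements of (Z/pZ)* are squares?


For prime p, the number of non-zero quadratic residues is (p-1)/2.
= (3137-1)/2
= 1568

1568


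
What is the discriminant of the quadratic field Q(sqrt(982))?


For K = Q(sqrt(d)) with d squarefree: disc(K) = d if d = 1 mod 4, and disc(K) = 4d if d = 2 or 3 mod 4.
Here d = 982, and d mod 4 = 2.
d = 2 mod 4, not 1 (O_K = Z[sqrt(d)]), so disc(K) = 4d = 4 * (982) = 3928

3928


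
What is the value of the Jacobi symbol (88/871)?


Compute (88/871) via quadratic reciprocity:
  pull out 2: (2/871) = +1  (since 871 mod 8 = 7)
  pull out 2: (2/871) = +1  (since 871 mod 8 = 7)
  pull out 2: (2/871) = +1  (since 871 mod 8 = 7)
  reciprocity: (11/871) -> -(871/11)
  reduce: (2/11)
  pull out 2: (2/11) = -1  (since 11 mod 8 = 3)
  (1/11) = 1
Product of signs = 1

1


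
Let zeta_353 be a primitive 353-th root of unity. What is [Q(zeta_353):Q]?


The degree equals Euler's totient phi(353).
353 = 353
phi(353) = 352

352


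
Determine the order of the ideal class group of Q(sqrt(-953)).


K = Q(sqrt(-953)). d mod 4 = 3, so D = disc(K) = 4d = -3812
h(K) equals the number of primitive reduced positive-definite forms (a, b, c) = a*x^2 + b*x*y + c*y^2 with b^2 - 4ac = D,
where reduced means |b| <= a <= c, with b >= 0 whenever |b| = a or a = c, and primitive means gcd(a, b, c) = 1.
Reduced forces 3a^2 <= |D| = 3812, so 1 <= a <= 35; b must have the parity of D, and c = (b^2 - D)/(4a) must be an integer >= a.
Enumerate a = 1..35, b in [-a, a]:
  a=1: (1, 0, 953)  [1]
  a=2: (2, 2, 477)  [1]
  a=3: (3, -2, 318), (3, 2, 318)  [2]
  a=4..5: none
  a=6: (6, -2, 159), (6, 2, 159)  [2]
  a=7..8: none
  a=9: (9, -2, 106), (9, 2, 106)  [2]
  a=10: none
  a=11: (11, -4, 87), (11, 4, 87)  [2]
  a=12: none
  a=13: (13, -6, 74), (13, 6, 74)  [2]
  a=14..16: none
  a=17: (17, -8, 57), (17, 8, 57)  [2]
  a=18: (18, -2, 53), (18, 2, 53)  [2]
  a=19: (19, -8, 51), (19, 8, 51)  [2]
  a=20..21: none
  a=22: (22, -18, 47), (22, 18, 47)  [2]
  a=23: (23, -12, 43), (23, 12, 43)  [2]
  a=24..25: none
  a=26: (26, -6, 37), (26, 6, 37)  [2]
  a=27: (27, -20, 39), (27, 20, 39)  [2]
  a=28: none
  a=29: (29, -4, 33), (29, 4, 33)  [2]
  a=30: none
  a=31: (31, -30, 38), (31, 30, 38)  [2]
  a=32: none
  a=33: (33, -26, 34), (33, 26, 34)  [2]
  a=34..35: none
Total reduced forms: 1 + 1 + 2 + 2 + 2 + 2 + 2 + 2 + 2 + 2 + 2 + 2 + 2 + 2 + 2 + 2 + 2 = 32
h = 32

32


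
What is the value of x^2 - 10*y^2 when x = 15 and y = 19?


x^2 - d*y^2
= 15^2 - 10*19^2
= 225 - 3610
= -3385

-3385


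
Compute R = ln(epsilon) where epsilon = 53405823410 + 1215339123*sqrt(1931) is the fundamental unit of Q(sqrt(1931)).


epsilon = 53405823410 + 1215339123*sqrt(1931)
= 1.0681e+11
R = ln(1.0681e+11)
= 25.3943

25.3943


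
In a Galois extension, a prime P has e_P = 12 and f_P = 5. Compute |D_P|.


|D_P| = e * f
= 12 * 5
= 60

60


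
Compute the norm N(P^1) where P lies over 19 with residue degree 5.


N(P^a) = p^(a*f)
= 19^(1*5)
= 19^5
= 2476099

2476099


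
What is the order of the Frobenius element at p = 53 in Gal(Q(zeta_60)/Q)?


The Frobenius at p in Gal(Q(zeta_n)/Q) = (Z/nZ)* is the class of p, so its order is ord_60(53), the smallest k >= 1 with 53^k = 1 mod 60.
n = 60 = 2^2 * 3 * 5, phi(60) = 16; the order divides phi(n).
Divisors of 16: 1, 2, 4, 8, 16
Repeated squaring mod 60: 53^1 = 53, 53^2 = 49, 53^4 = 1, 53^8 = 1, 53^16 = 1
Test divisors in increasing order:
  k=1: 53^1 = 53 mod 60
  k=2: 53^2 = 49 mod 60
  k=4: 53^4 = 1 mod 60  <- first divisor giving 1
Order = 4

4


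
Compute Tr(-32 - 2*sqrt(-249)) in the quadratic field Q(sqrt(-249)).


Tr(a + b*sqrt(d)) = (a + b*sqrt(d)) + (a - b*sqrt(d)) = 2a
= 2 * (-32)
= -64

-64


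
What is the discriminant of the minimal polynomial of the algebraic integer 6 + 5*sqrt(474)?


The element 6 + 5*sqrt(474) has minimal polynomial:
x^2 - 12*x - 11814
Discriminant = (-12)^2 - 4*(-11814)
= 144 + 47256
= 47400

47400


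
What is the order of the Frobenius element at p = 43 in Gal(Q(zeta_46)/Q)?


The Frobenius at p in Gal(Q(zeta_n)/Q) = (Z/nZ)* is the class of p, so its order is ord_46(43), the smallest k >= 1 with 43^k = 1 mod 46.
n = 46 = 2 * 23, phi(46) = 22; the order divides phi(n).
Divisors of 22: 1, 2, 11, 22
Repeated squaring mod 46: 43^1 = 43, 43^2 = 9, 43^4 = 35, 43^8 = 29, 43^16 = 13
Test divisors in increasing order:
  k=1: 43^1 = 43 mod 46
  k=2: 43^2 = 9 mod 46
  k=11: 43^11 = 29 * 9 * 43 = 45 mod 46
  k=22: 43^22 = 13 * 35 * 9 = 1 mod 46  <- first divisor giving 1
Order = 22

22


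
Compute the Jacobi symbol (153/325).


Compute (153/325) via quadratic reciprocity:
  reciprocity: (153/325) -> +(325/153)
  reduce: (19/153)
  reciprocity: (19/153) -> +(153/19)
  reduce: (1/19)
  (1/19) = 1
Product of signs = 1

1


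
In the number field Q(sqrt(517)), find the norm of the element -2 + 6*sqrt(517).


N(a + b*sqrt(d)) = a^2 - d*b^2
= (-2)^2 - (517)*(6)^2
= 4 - 18612
= -18608

-18608


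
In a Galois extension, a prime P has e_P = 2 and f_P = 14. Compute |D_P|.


|D_P| = e * f
= 2 * 14
= 28

28


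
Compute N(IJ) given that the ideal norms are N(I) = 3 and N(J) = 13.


N(IJ) = N(I) * N(J)
= 3 * 13
= 39

39


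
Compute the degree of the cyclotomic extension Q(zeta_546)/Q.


The degree equals Euler's totient phi(546).
546 = 2 * 3 * 7 * 13
phi(546) = 144

144


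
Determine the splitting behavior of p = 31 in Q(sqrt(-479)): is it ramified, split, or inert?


K = Q(sqrt(-479)). Since d mod 4 = 1, disc(K) = -479.
Check p | disc: -479 mod 31 = 17.
p does not divide disc. Compute Legendre symbol (d/p):
17^((31-1)/2) mod 31 = -1
(d/p) = -1, so p is inert: (p) stays prime with e=1, f=2, g=1.
Therefore p is inert.

inert


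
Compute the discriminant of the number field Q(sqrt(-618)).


For K = Q(sqrt(d)) with d squarefree: disc(K) = d if d = 1 mod 4, and disc(K) = 4d if d = 2 or 3 mod 4.
Here d = -618, and d mod 4 = 2.
d = 2 mod 4, not 1 (O_K = Z[sqrt(d)]), so disc(K) = 4d = 4 * (-618) = -2472

-2472


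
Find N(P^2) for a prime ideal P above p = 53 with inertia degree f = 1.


N(P^a) = p^(a*f)
= 53^(2*1)
= 53^2
= 2809

2809


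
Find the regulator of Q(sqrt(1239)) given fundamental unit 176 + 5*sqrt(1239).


epsilon = 176 + 5*sqrt(1239)
= 351.9972
R = ln(351.9972)
= 5.8636

5.8636


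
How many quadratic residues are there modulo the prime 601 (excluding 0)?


For prime p, the number of non-zero quadratic residues is (p-1)/2.
= (601-1)/2
= 300

300


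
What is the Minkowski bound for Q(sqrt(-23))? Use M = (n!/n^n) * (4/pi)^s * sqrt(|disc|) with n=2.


d = -23, d mod 4 = 1, so disc(K) = d = -23; |disc(K)| = 23
Imaginary quadratic field, so n = 2, s = r2 = 1, r1 = 0
M = (n!/n^n) * (4/pi)^s * sqrt(|disc(K)|) = (2!/2^2) * (4/pi)^1 * sqrt(23)
= 0.5 * 1.273240 * 4.795832
= 3.0531

3.0531


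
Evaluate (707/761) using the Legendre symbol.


p = 761 is prime, so compute (707/761) with the reciprocity algorithm (Jacobi-symbol steps: pull out 2s via (2/n), flip via reciprocity, reduce):
  reciprocity: (707/761) -> +(761/707)
  reduce: (54/707)
  pull out 2: (2/707) = -1  (since 707 mod 8 = 3)
  reciprocity: (27/707) -> -(707/27)
  reduce: (5/27)
  reciprocity: (5/27) -> +(27/5)
  reduce: (2/5)
  pull out 2: (2/5) = -1  (since 5 mod 8 = 5)
  (1/5) = 1
Product of signs = -1
(707/761) = -1

-1


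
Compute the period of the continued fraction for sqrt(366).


Run the CF algorithm for sqrt(366).
a_0 = floor(sqrt(366)) = 19; set m_0=0, q_0=1.
Recurrence: m' = q*a - m,  q' = (d - m'^2)/q,  a' = floor((a_0 + m')/q').
  step 1: m=19, q=5, a=7
  step 2: m=16, q=22, a=1
  step 3: m=6, q=15, a=1
  step 4: m=9, q=19, a=1
  step 5: m=10, q=14, a=2
  step 6: m=18, q=3, a=12
  step 7: m=18, q=14, a=2
  step 8: m=10, q=19, a=1
  step 9: m=9, q=15, a=1
  step 10: m=6, q=22, a=1
  step 11: m=16, q=5, a=7
  step 12: m=19, q=1, a=38
a_12 = 2*a_0 = 38, so the period closes here.
sqrt(366) = [19; 7, 1, 1, 1, 2, 12, 2, 1, 1, 1, 7, 38]
Period length = 12

12


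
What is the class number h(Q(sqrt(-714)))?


K = Q(sqrt(-714)). d mod 4 = 2, so D = disc(K) = 4d = -2856
h(K) equals the number of primitive reduced positive-definite forms (a, b, c) = a*x^2 + b*x*y + c*y^2 with b^2 - 4ac = D,
where reduced means |b| <= a <= c, with b >= 0 whenever |b| = a or a = c, and primitive means gcd(a, b, c) = 1.
Reduced forces 3a^2 <= |D| = 2856, so 1 <= a <= 30; b must have the parity of D, and c = (b^2 - D)/(4a) must be an integer >= a.
Enumerate a = 1..30, b in [-a, a]:
  a=1: (1, 0, 714)  [1]
  a=2: (2, 0, 357)  [1]
  a=3: (3, 0, 238)  [1]
  a=4: none
  a=5: (5, -2, 143), (5, 2, 143)  [2]
  a=6: (6, 0, 119)  [1]
  a=7: (7, 0, 102)  [1]
  a=8..9: none
  a=10: (10, -8, 73), (10, 8, 73)  [2]
  a=11: (11, -2, 65), (11, 2, 65)  [2]
  a=12: none
  a=13: (13, -2, 55), (13, 2, 55)  [2]
  a=14: (14, 0, 51)  [1]
  a=15: (15, -12, 50), (15, 12, 50)  [2]
  a=16: none
  a=17: (17, 0, 42)  [1]
  a=18..20: none
  a=21: (21, 0, 34)  [1]
  a=22: (22, -20, 37), (22, 20, 37)  [2]
  a=23..24: none
  a=25: (25, -12, 30), (25, 12, 30)  [2]
  a=26: (26, -24, 33), (26, 24, 33)  [2]
  a=27..30: none
Total reduced forms: 1 + 1 + 1 + 2 + 1 + 1 + 2 + 2 + 2 + 1 + 2 + 1 + 1 + 2 + 2 + 2 = 24
h = 24

24


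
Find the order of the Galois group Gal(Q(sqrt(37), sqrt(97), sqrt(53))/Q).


The 3 square roots of distinct primes are multiplicatively independent over Q,
so [K:Q] = 2^3 and Gal(K/Q) is isomorphic to (Z/2Z)^3.
|Gal| = 2^3 = 8

8


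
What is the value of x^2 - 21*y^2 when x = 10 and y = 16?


x^2 - d*y^2
= 10^2 - 21*16^2
= 100 - 5376
= -5276

-5276


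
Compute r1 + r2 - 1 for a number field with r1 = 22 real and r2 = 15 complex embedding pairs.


By Dirichlet's unit theorem:
rank = r1 + r2 - 1
= 22 + 15 - 1
= 36

36


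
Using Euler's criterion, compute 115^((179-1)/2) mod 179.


p = 179 is prime and the exponent is (p-1)/2 = 89, so by Euler's criterion 115^89 = (115/179) = +1 or -1 mod 179.
Compute by square-and-multiply:
  89 = 64 + 16 + 8 + 1 (binary 1011001)
  Repeated squaring mod 179: 115^1 = 115, 115^2 = 158, 115^4 = 83, 115^8 = 87, 115^16 = 51, 115^32 = 95, 115^64 = 75
  115^89 = 115^64 * 115^16 * 115^8 * 115^1 = 75 * 51 * 87 * 115 mod 179
    75 * 51 = 3825 = 66 mod 179
    66 * 87 = 5742 = 14 mod 179
    14 * 115 = 1610 = 178 mod 179
  115^89 = 178 mod 179
Result 178 = p - 1 = -1 mod 179: 115 is a quadratic non-residue mod 179. As a residue in [0, p-1] the value is 178.
115^89 mod 179 = 178

178


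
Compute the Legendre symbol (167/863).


p = 863 is prime, so compute (167/863) with the reciprocity algorithm (Jacobi-symbol steps: pull out 2s via (2/n), flip via reciprocity, reduce):
  reciprocity: (167/863) -> -(863/167)
  reduce: (28/167)
  pull out 2: (2/167) = +1  (since 167 mod 8 = 7)
  pull out 2: (2/167) = +1  (since 167 mod 8 = 7)
  reciprocity: (7/167) -> -(167/7)
  reduce: (6/7)
  pull out 2: (2/7) = +1  (since 7 mod 8 = 7)
  reciprocity: (3/7) -> -(7/3)
  reduce: (1/3)
  (1/3) = 1
Product of signs = -1
(167/863) = -1

-1


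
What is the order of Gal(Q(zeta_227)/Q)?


|Gal(Q(zeta_227)/Q)| = phi(227)
= 226

226


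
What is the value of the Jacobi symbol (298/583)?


Compute (298/583) via quadratic reciprocity:
  pull out 2: (2/583) = +1  (since 583 mod 8 = 7)
  reciprocity: (149/583) -> +(583/149)
  reduce: (136/149)
  pull out 2: (2/149) = -1  (since 149 mod 8 = 5)
  pull out 2: (2/149) = -1  (since 149 mod 8 = 5)
  pull out 2: (2/149) = -1  (since 149 mod 8 = 5)
  reciprocity: (17/149) -> +(149/17)
  reduce: (13/17)
  reciprocity: (13/17) -> +(17/13)
  reduce: (4/13)
  pull out 2: (2/13) = -1  (since 13 mod 8 = 5)
  pull out 2: (2/13) = -1  (since 13 mod 8 = 5)
  (1/13) = 1
Product of signs = -1

-1


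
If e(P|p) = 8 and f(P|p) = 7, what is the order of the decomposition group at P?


|D_P| = e * f
= 8 * 7
= 56

56


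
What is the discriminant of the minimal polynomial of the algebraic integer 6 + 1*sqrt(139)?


The element 6 + 1*sqrt(139) has minimal polynomial:
x^2 - 12*x - 103
Discriminant = (-12)^2 - 4*(-103)
= 144 + 412
= 556

556


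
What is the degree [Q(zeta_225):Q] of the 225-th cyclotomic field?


The degree equals Euler's totient phi(225).
225 = 3^2 * 5^2
phi(225) = 120

120


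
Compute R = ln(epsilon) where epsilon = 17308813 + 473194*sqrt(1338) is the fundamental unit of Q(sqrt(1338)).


epsilon = 17308813 + 473194*sqrt(1338)
= 3.4618e+07
R = ln(3.4618e+07)
= 17.3599

17.3599


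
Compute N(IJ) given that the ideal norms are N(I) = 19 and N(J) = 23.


N(IJ) = N(I) * N(J)
= 19 * 23
= 437

437


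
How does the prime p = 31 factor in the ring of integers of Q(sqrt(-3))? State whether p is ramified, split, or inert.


K = Q(sqrt(-3)). Since d mod 4 = 1, disc(K) = -3.
Check p | disc: -3 mod 31 = 28.
p does not divide disc. Compute Legendre symbol (d/p):
28^((31-1)/2) mod 31 = 1
(d/p) = 1, so p splits: (p) = P*P' with e=1, f=1, g=2.
Therefore p is split.

split


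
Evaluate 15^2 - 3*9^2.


x^2 - d*y^2
= 15^2 - 3*9^2
= 225 - 243
= -18

-18


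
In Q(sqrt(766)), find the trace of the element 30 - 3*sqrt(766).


Tr(a + b*sqrt(d)) = (a + b*sqrt(d)) + (a - b*sqrt(d)) = 2a
= 2 * (30)
= 60

60


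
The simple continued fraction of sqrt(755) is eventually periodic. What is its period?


Run the CF algorithm for sqrt(755).
a_0 = floor(sqrt(755)) = 27; set m_0=0, q_0=1.
Recurrence: m' = q*a - m,  q' = (d - m'^2)/q,  a' = floor((a_0 + m')/q').
  step 1: m=27, q=26, a=2
  step 2: m=25, q=5, a=10
  step 3: m=25, q=26, a=2
  step 4: m=27, q=1, a=54
a_4 = 2*a_0 = 54, so the period closes here.
sqrt(755) = [27; 2, 10, 2, 54]
Period length = 4

4


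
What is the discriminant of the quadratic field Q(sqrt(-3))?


For K = Q(sqrt(d)) with d squarefree: disc(K) = d if d = 1 mod 4, and disc(K) = 4d if d = 2 or 3 mod 4.
Here d = -3, and d mod 4 = 1.
d = 1 mod 4 (O_K = Z[(1+sqrt(d))/2]), so disc(K) = d = -3

-3


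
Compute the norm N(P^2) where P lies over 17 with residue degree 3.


N(P^a) = p^(a*f)
= 17^(2*3)
= 17^6
= 24137569

24137569


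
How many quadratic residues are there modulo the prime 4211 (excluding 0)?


For prime p, the number of non-zero quadratic residues is (p-1)/2.
= (4211-1)/2
= 2105

2105


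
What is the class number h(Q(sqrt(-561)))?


K = Q(sqrt(-561)). d mod 4 = 3, so D = disc(K) = 4d = -2244
h(K) equals the number of primitive reduced positive-definite forms (a, b, c) = a*x^2 + b*x*y + c*y^2 with b^2 - 4ac = D,
where reduced means |b| <= a <= c, with b >= 0 whenever |b| = a or a = c, and primitive means gcd(a, b, c) = 1.
Reduced forces 3a^2 <= |D| = 2244, so 1 <= a <= 27; b must have the parity of D, and c = (b^2 - D)/(4a) must be an integer >= a.
Enumerate a = 1..27, b in [-a, a]:
  a=1: (1, 0, 561)  [1]
  a=2: (2, 2, 281)  [1]
  a=3: (3, 0, 187)  [1]
  a=4: none
  a=5: (5, -4, 113), (5, 4, 113)  [2]
  a=6: (6, 6, 95)  [1]
  a=7..9: none
  a=10: (10, -6, 57), (10, 6, 57)  [2]
  a=11: (11, 0, 51)  [1]
  a=12..14: none
  a=15: (15, -6, 38), (15, 6, 38)  [2]
  a=16: none
  a=17: (17, 0, 33)  [1]
  a=18: none
  a=19: (19, -6, 30), (19, 6, 30)  [2]
  a=20..21: none
  a=22: (22, 22, 31)  [1]
  a=23..24: none
  a=25: (25, 16, 25)  [1]
  a=26..27: none
Total reduced forms: 1 + 1 + 1 + 2 + 1 + 2 + 1 + 2 + 1 + 2 + 1 + 1 = 16
h = 16

16


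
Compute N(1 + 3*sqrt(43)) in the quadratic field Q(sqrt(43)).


N(a + b*sqrt(d)) = a^2 - d*b^2
= (1)^2 - (43)*(3)^2
= 1 - 387
= -386

-386


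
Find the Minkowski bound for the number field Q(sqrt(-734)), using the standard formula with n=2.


d = -734, d mod 4 = 2, so disc(K) = 4d = -2936; |disc(K)| = 2936
Imaginary quadratic field, so n = 2, s = r2 = 1, r1 = 0
M = (n!/n^n) * (4/pi)^s * sqrt(|disc(K)|) = (2!/2^2) * (4/pi)^1 * sqrt(2936)
= 0.5 * 1.273240 * 54.184869
= 34.4952

34.4952


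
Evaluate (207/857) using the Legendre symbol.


p = 857 is prime, so compute (207/857) with the reciprocity algorithm (Jacobi-symbol steps: pull out 2s via (2/n), flip via reciprocity, reduce):
  reciprocity: (207/857) -> +(857/207)
  reduce: (29/207)
  reciprocity: (29/207) -> +(207/29)
  reduce: (4/29)
  pull out 2: (2/29) = -1  (since 29 mod 8 = 5)
  pull out 2: (2/29) = -1  (since 29 mod 8 = 5)
  (1/29) = 1
Product of signs = 1
(207/857) = 1

1


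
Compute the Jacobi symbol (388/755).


Compute (388/755) via quadratic reciprocity:
  pull out 2: (2/755) = -1  (since 755 mod 8 = 3)
  pull out 2: (2/755) = -1  (since 755 mod 8 = 3)
  reciprocity: (97/755) -> +(755/97)
  reduce: (76/97)
  pull out 2: (2/97) = +1  (since 97 mod 8 = 1)
  pull out 2: (2/97) = +1  (since 97 mod 8 = 1)
  reciprocity: (19/97) -> +(97/19)
  reduce: (2/19)
  pull out 2: (2/19) = -1  (since 19 mod 8 = 3)
  (1/19) = 1
Product of signs = -1

-1


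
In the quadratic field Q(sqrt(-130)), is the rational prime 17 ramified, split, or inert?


K = Q(sqrt(-130)). Since d mod 4 = 2, disc(K) = -520.
Check p | disc: -520 mod 17 = 7.
p does not divide disc. Compute Legendre symbol (d/p):
6^((17-1)/2) mod 17 = -1
(d/p) = -1, so p is inert: (p) stays prime with e=1, f=2, g=1.
Therefore p is inert.

inert


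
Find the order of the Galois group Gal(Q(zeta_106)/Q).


|Gal(Q(zeta_106)/Q)| = phi(106)
= 52

52


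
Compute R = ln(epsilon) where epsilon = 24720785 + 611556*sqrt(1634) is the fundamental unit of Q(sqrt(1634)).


epsilon = 24720785 + 611556*sqrt(1634)
= 4.9442e+07
R = ln(4.9442e+07)
= 17.7163

17.7163


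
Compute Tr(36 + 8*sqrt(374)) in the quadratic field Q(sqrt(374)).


Tr(a + b*sqrt(d)) = (a + b*sqrt(d)) + (a - b*sqrt(d)) = 2a
= 2 * (36)
= 72

72


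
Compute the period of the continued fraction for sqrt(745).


Run the CF algorithm for sqrt(745).
a_0 = floor(sqrt(745)) = 27; set m_0=0, q_0=1.
Recurrence: m' = q*a - m,  q' = (d - m'^2)/q,  a' = floor((a_0 + m')/q').
  step 1: m=27, q=16, a=3
  step 2: m=21, q=19, a=2
  step 3: m=17, q=24, a=1
  step 4: m=7, q=29, a=1
  step 5: m=22, q=9, a=5
  step 6: m=23, q=24, a=2
  step 7: m=25, q=5, a=10
  step 8: m=25, q=24, a=2
  step 9: m=23, q=9, a=5
  step 10: m=22, q=29, a=1
  step 11: m=7, q=24, a=1
  step 12: m=17, q=19, a=2
  step 13: m=21, q=16, a=3
  step 14: m=27, q=1, a=54
a_14 = 2*a_0 = 54, so the period closes here.
sqrt(745) = [27; 3, 2, 1, 1, 5, 2, 10, 2, 5, 1, 1, 2, 3, 54]
Period length = 14

14


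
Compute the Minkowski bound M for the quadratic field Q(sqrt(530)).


d = 530, d mod 4 = 2, so disc(K) = 4d = 2120; |disc(K)| = 2120
Real quadratic field, so n = 2, s = r2 = 0, r1 = 2
M = (n!/n^n) * (4/pi)^s * sqrt(|disc(K)|) = (2!/2^2) * (4/pi)^0 * sqrt(2120)
= 0.5 * 1.000000 * 46.043458
= 23.0217

23.0217


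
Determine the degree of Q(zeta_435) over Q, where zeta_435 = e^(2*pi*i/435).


The degree equals Euler's totient phi(435).
435 = 3 * 5 * 29
phi(435) = 224

224


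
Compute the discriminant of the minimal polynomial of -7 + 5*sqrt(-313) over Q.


The element -7 + 5*sqrt(-313) has minimal polynomial:
x^2 + 14*x + 7874
Discriminant = (14)^2 - 4*(7874)
= 196 - 31496
= -31300

-31300


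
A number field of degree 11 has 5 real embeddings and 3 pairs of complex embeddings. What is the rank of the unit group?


By Dirichlet's unit theorem:
rank = r1 + r2 - 1
= 5 + 3 - 1
= 7

7


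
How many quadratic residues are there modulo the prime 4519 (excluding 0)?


For prime p, the number of non-zero quadratic residues is (p-1)/2.
= (4519-1)/2
= 2259

2259


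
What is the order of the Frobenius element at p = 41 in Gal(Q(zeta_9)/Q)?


The Frobenius at p in Gal(Q(zeta_n)/Q) = (Z/nZ)* is the class of p, so its order is ord_9(41), the smallest k >= 1 with 41^k = 1 mod 9.
n = 9 = 3^2, phi(9) = 6; the order divides phi(n).
Divisors of 6: 1, 2, 3, 6
Repeated squaring mod 9: 41^1 = 5, 41^2 = 7, 41^4 = 4
Test divisors in increasing order:
  k=1: 41^1 = 5 mod 9
  k=2: 41^2 = 7 mod 9
  k=3: 41^3 = 7 * 5 = 8 mod 9
  k=6: 41^6 = 4 * 7 = 1 mod 9  <- first divisor giving 1
Order = 6

6


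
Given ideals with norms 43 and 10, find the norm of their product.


N(IJ) = N(I) * N(J)
= 43 * 10
= 430

430


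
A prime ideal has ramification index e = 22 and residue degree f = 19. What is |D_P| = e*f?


|D_P| = e * f
= 22 * 19
= 418

418


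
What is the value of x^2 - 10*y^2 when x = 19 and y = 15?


x^2 - d*y^2
= 19^2 - 10*15^2
= 361 - 2250
= -1889

-1889


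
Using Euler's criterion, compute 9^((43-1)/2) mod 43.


p = 43 is prime and the exponent is (p-1)/2 = 21, so by Euler's criterion 9^21 = (9/43) = +1 or -1 mod 43.
Compute by square-and-multiply:
  21 = 16 + 4 + 1 (binary 10101)
  Repeated squaring mod 43: 9^1 = 9, 9^2 = 38, 9^4 = 25, 9^8 = 23, 9^16 = 13
  9^21 = 9^16 * 9^4 * 9^1 = 13 * 25 * 9 mod 43
    13 * 25 = 325 = 24 mod 43
    24 * 9 = 216 = 1 mod 43
  9^21 = 1 mod 43
Result 1: 9 is a quadratic residue mod 43.
9^21 mod 43 = 1

1


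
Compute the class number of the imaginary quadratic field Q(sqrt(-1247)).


K = Q(sqrt(-1247)). d mod 4 = 1, so D = disc(K) = d = -1247
h(K) equals the number of primitive reduced positive-definite forms (a, b, c) = a*x^2 + b*x*y + c*y^2 with b^2 - 4ac = D,
where reduced means |b| <= a <= c, with b >= 0 whenever |b| = a or a = c, and primitive means gcd(a, b, c) = 1.
Reduced forces 3a^2 <= |D| = 1247, so 1 <= a <= 20; b must have the parity of D, and c = (b^2 - D)/(4a) must be an integer >= a.
Enumerate a = 1..20, b in [-a, a]:
  a=1: (1, 1, 312)  [1]
  a=2: (2, -1, 156), (2, 1, 156)  [2]
  a=3: (3, -1, 104), (3, 1, 104)  [2]
  a=4: (4, -1, 78), (4, 1, 78)  [2]
  a=5: none
  a=6: (6, -5, 53), (6, -1, 52), (6, 1, 52), (6, 5, 53)  [4]
  a=7: none
  a=8: (8, -1, 39), (8, 1, 39)  [2]
  a=9: (9, -7, 36), (9, 7, 36)  [2]
  a=10..11: none
  a=12: (12, -7, 27), (12, -1, 26), (12, 1, 26), (12, 7, 27)  [4]
  a=13: (13, -1, 24), (13, 1, 24)  [2]
  a=14..15: none
  a=16: (16, -15, 23), (16, 15, 23)  [2]
  a=17: none
  a=18: (18, -11, 19), (18, 7, 18), (18, 11, 19)  [3]
  a=19..20: none
Total reduced forms: 1 + 2 + 2 + 2 + 4 + 2 + 2 + 4 + 2 + 2 + 3 = 26
h = 26

26


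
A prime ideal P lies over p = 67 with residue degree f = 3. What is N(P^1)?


N(P^a) = p^(a*f)
= 67^(1*3)
= 67^3
= 300763

300763


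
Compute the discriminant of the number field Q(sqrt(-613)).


For K = Q(sqrt(d)) with d squarefree: disc(K) = d if d = 1 mod 4, and disc(K) = 4d if d = 2 or 3 mod 4.
Here d = -613, and d mod 4 = 3.
d = 3 mod 4, not 1 (O_K = Z[sqrt(d)]), so disc(K) = 4d = 4 * (-613) = -2452

-2452


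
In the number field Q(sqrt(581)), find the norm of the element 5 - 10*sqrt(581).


N(a + b*sqrt(d)) = a^2 - d*b^2
= (5)^2 - (581)*(-10)^2
= 25 - 58100
= -58075

-58075


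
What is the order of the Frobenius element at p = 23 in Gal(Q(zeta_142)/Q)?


The Frobenius at p in Gal(Q(zeta_n)/Q) = (Z/nZ)* is the class of p, so its order is ord_142(23), the smallest k >= 1 with 23^k = 1 mod 142.
n = 142 = 2 * 71, phi(142) = 70; the order divides phi(n).
Divisors of 70: 1, 2, 5, 7, 10, 14, 35, 70
Repeated squaring mod 142: 23^1 = 23, 23^2 = 103, 23^4 = 101, 23^8 = 119, 23^16 = 103, 23^32 = 101, 23^64 = 119
Test divisors in increasing order:
  k=1: 23^1 = 23 mod 142
  k=2: 23^2 = 103 mod 142
  k=5: 23^5 = 101 * 23 = 51 mod 142
  k=7: 23^7 = 101 * 103 * 23 = 141 mod 142
  k=10: 23^10 = 119 * 103 = 45 mod 142
  k=14: 23^14 = 119 * 101 * 103 = 1 mod 142  <- first divisor giving 1
Order = 14

14
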